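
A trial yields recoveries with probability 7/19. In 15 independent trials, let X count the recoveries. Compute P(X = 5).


P(X=5) = C(15,5) * p^5 * (1-p)^10
= 3003 * 16807/2476099 * 61917364224/6131066257801
= 3125057356959842304/15181127029874798299

3125057356959842304/15181127029874798299


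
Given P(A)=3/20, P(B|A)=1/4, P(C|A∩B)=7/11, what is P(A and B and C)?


P(A∩B∩C) = P(A) * P(B|A) * P(C|A∩B)
= 3/20 * 1/4 * 7/11
= 3/80 * 7/11 = 21/880

21/880


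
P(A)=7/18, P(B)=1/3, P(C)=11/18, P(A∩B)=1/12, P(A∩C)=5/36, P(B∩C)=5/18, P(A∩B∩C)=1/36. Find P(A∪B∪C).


P(A∪B∪C) = P(A)+P(B)+P(C) - P(AB)-P(AC)-P(BC) + P(ABC)
= 7/18+1/3+11/18 - 1/12-5/36-5/18 + 1/36
= 31/36

31/36


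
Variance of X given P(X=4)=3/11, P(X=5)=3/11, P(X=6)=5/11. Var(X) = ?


E[X] = 57/11, E[X^2] = 303/11
Var(X) = E[X^2] - (E[X])^2 = 303/11 - (57/11)^2 = 84/121

84/121


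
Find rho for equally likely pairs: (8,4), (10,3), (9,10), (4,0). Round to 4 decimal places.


Cov(X,Y) = 5.0625, Var(X) = 5.1875, Var(Y) = 13.1875
rho = Cov/(sqrt(VarX)*sqrt(VarY)) = 0.6121

0.6121


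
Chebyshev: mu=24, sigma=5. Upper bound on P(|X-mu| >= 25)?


k = 25/5 = 5
Chebyshev: P(|X-mu| >= k*sigma) <= 1/k^2 = 1/5^2 = 1/25

1/25


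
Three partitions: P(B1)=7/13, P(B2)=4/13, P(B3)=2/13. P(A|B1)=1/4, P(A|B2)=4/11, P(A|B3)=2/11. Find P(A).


P(A) = P(A|B1)P(B1) + P(A|B2)P(B2) + P(A|B3)P(B3)
= 1/4*7/13 + 4/11*4/13 + 2/11*2/13
= 7/52 + 16/143 + 4/143 = 157/572

157/572


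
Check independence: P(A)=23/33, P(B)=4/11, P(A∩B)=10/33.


P(A)*P(B) = 23/33*4/11 = 92/363
P(A∩B) = 10/33 != 92/363, so not independent

No, A and B are not independent


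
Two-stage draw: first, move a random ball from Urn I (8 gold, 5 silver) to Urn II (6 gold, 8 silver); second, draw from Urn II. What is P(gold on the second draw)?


P(transfer gold) = 8/13; P(transfer silver) = 5/13
If gold transferred: Urn II has 7 gold of 15, so P(gold|gold moved) = 7/15
If silver transferred: Urn II has 6 gold of 15, so P(gold|silver moved) = 2/5
By total probability: P(gold) = 8/13*7/15 + 5/13*2/5 = 86/195

86/195


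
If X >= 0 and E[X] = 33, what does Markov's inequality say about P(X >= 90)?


Markov: P(X >= a) <= E[X]/a
P(X >= 90) <= 33/90 = 11/30

11/30


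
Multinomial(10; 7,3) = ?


10! = 3628800
Denominator: 7!=5040 * 3!=6
Coefficient = 3628800 / 30240 = 120

120


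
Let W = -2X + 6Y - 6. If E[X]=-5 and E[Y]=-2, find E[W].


E[-2X + 6Y - 6] = -2*E[X] + 6*E[Y] - 6
= (-2)*(-5) + (6)*(-2) + (-6)
= 10 - 12 - 6 = -8

-8


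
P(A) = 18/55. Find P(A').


P(A') = 1 - P(A) = 1 - 18/55 = 37/55

37/55


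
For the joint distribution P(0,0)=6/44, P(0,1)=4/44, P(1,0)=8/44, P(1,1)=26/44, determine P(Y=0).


P(Y=0) = P(0,0)+P(1,0) = 6/44 + 8/44 = 14/44 = 7/22

7/22


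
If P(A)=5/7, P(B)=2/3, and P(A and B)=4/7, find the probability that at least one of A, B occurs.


P(A∪B) = P(A) + P(B) - P(A∩B)
= 5/7 + 2/3 - 4/7 = 17/21

17/21


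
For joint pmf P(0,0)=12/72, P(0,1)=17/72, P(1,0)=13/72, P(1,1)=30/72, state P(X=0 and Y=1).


Read from table: P(X=0, Y=1) = 17/72

17/72


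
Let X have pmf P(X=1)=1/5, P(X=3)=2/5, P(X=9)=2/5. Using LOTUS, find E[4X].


E[4X] = sum(g(x)*P(x))
= 4*1/5 + 12*2/5 + 36*2/5
= 20

20


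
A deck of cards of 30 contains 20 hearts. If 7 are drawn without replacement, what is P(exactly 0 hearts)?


P(X=0) = C(20,0)*C(10,7) / C(30,7)
= 1*120 / 2035800
= 120/2035800 = 1/16965

1/16965


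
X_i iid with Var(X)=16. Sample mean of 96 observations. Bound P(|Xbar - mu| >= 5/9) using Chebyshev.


Var(Xbar) = Var(X)/n = 16/96
Chebyshev: P(|Xbar-mu| >= 5/9) <= Var(Xbar)/(5/9)^2 = (1/6)/(25/81) = 27/50

27/50


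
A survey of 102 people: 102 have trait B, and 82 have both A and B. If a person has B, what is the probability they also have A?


P(A|B) = P(A∩B)/P(B) = (82/102)/(102/102) = 82/102 = 41/51

41/51


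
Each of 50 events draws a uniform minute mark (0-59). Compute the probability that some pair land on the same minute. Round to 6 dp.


P(all different) = prod((60-i)/60 for i=0..49) = 0.000000
P(at least one match) = 1 - 0.000000 = 1.000000

1.000000


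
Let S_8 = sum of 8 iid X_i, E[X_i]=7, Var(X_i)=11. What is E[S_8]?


E[S_n] = n*E[X_1] = 8*7 = 56

56


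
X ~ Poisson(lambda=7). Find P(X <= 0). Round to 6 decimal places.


P(X<=0) = e^(-7)*7^0/0!
≈ 0.0009118820
≈ 0.000912

0.000912


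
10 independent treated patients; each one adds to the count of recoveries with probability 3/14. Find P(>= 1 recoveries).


P(at least one) = 1 - P(none)
P(none) = (1 - 3/14)^10 = (11/14)^10 = 25937424601/289254654976
P(at least one) = 1 - 25937424601/289254654976 = 263317230375/289254654976

263317230375/289254654976


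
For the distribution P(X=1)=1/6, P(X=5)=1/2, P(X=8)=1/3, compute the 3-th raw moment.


E[X^3] = sum(x^3 * P(x))
= 1*1/6 + 125*1/2 + 512*1/3
= 700/3

700/3


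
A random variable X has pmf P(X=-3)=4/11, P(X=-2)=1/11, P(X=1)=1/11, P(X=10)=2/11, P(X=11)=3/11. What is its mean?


E[X] = sum(x * P(x))
= -3*4/11 - 2*1/11 + 1*1/11 + 10*2/11 + 11*3/11
= 40/11

40/11


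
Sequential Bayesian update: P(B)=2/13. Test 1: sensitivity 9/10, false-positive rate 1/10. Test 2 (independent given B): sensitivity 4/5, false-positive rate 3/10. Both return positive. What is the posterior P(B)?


After test 1: P(+) = 9/10*2/13 + 1/10*11/13 = 29/130
P(B|+) = (9/65)/(29/130) = 18/29
After test 2 (use post1 as new prior): P(+) = 4/5*18/29 + 3/10*11/29 = 177/290
P(B|+,+) = (72/145)/(177/290) = 48/59

48/59


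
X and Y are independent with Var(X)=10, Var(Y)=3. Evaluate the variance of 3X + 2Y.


Independence => Cov(X,Y)=0
Var(3X + 2Y) = 3^2*Var(X) + 2^2*Var(Y)
= 9*10 + 4*3 = 102

102


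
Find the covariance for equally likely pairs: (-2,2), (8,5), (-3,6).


E[X]=1, E[Y]=13/3, E[XY]=6
Cov(X,Y) = E[XY] - E[X]E[Y] = 6 - 1*13/3 = 5/3

5/3


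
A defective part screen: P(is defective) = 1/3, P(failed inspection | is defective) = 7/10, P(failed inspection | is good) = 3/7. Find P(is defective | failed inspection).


P(A) = P(A|B)P(B) + P(A|B')P(B') = 7/10*1/3 + 3/7*2/3 = 109/210
P(B|A) = P(A|B)P(B)/P(A) = (7/30)/(109/210) = 49/109

49/109


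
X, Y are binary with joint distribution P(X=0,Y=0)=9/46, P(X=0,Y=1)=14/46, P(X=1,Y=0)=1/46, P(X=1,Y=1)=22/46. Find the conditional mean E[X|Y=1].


P(Y=1) = 36/46
E[X|Y=1] = (0*14 + 1*22)/36 = 22/36 = 11/18

11/18


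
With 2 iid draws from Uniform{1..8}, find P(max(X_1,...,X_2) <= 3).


P(max <= 3) = P(all X_i <= 3) = (P(X_1 <= 3))^2
= (3/8)^2 = 9/64

9/64


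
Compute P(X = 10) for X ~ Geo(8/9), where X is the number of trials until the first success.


P(X=10) = (1-p)^9 * p = (1/9)^9 * 8/9
= 1/387420489 * 8/9 = 8/3486784401

8/3486784401


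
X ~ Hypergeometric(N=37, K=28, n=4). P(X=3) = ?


P(X=3) = C(28,3)*C(9,1) / C(37,4)
= 3276*9 / 66045
= 29484/66045 = 1404/3145

1404/3145


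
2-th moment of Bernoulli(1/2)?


For Bernoulli: X in {0,1}
E[X^2] = 0^2*(1-1/2) + 1^2*1/2 = 1/2

1/2


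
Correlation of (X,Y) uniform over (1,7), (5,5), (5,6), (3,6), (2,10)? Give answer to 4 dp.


Cov(X,Y) = -1.7600, Var(X) = 2.5600, Var(Y) = 2.9600
rho = Cov/(sqrt(VarX)*sqrt(VarY)) = -0.6394

-0.6394


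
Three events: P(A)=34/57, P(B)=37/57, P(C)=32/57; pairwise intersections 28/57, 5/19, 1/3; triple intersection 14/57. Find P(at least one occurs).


P(A∪B∪C) = P(A)+P(B)+P(C) - P(AB)-P(AC)-P(BC) + P(ABC)
= 34/57+37/57+32/57 - 28/57-5/19-1/3 + 14/57
= 55/57

55/57


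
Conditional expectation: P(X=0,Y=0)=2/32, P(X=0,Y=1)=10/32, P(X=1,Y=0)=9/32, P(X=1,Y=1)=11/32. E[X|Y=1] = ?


P(Y=1) = 21/32
E[X|Y=1] = (0*10 + 1*11)/21 = 11/21

11/21


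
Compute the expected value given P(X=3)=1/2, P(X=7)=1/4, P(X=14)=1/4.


E[X] = sum(x * P(x))
= 3*1/2 + 7*1/4 + 14*1/4
= 27/4

27/4


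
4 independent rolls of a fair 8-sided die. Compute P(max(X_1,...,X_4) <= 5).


P(max <= 5) = P(all X_i <= 5) = (P(X_1 <= 5))^4
= (5/8)^4 = 625/4096

625/4096


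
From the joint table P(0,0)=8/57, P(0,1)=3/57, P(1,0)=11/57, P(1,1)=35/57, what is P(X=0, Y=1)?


Read from table: P(X=0, Y=1) = 3/57 = 1/19

1/19


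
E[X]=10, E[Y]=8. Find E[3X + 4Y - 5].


E[3X + 4Y - 5] = 3*E[X] + 4*E[Y] - 5
= (3)*(10) + (4)*(8) + (-5)
= 30 + 32 - 5 = 57

57


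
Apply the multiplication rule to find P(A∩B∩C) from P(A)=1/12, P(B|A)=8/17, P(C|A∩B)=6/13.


P(A∩B∩C) = P(A) * P(B|A) * P(C|A∩B)
= 1/12 * 8/17 * 6/13
= 2/51 * 6/13 = 4/221

4/221


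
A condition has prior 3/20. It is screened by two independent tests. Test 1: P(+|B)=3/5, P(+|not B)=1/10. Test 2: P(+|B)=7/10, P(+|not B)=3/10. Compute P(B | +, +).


After test 1: P(+) = 3/5*3/20 + 1/10*17/20 = 7/40
P(B|+) = (9/100)/(7/40) = 18/35
After test 2 (use post1 as new prior): P(+) = 7/10*18/35 + 3/10*17/35 = 177/350
P(B|+,+) = (9/25)/(177/350) = 42/59

42/59


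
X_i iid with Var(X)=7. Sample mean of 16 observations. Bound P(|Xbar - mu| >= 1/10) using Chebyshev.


Var(Xbar) = Var(X)/n = 7/16
Chebyshev: P(|Xbar-mu| >= 1/10) <= Var(Xbar)/(1/10)^2 = (7/16)/(1/100) = 175/4
Bound exceeds 1, so trivial bound: 1

1


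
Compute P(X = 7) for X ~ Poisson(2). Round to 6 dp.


P(X=7) = e^(-2) * 2^7 / 7!
≈ 0.1353352832 * 128 / 5040
≈ 0.003437

0.003437


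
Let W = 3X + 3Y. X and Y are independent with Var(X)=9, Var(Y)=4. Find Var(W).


Independence => Cov(X,Y)=0
Var(3X + 3Y) = 3^2*Var(X) + 3^2*Var(Y)
= 9*9 + 9*4 = 117

117


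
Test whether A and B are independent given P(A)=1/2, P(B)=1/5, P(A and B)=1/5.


P(A)*P(B) = 1/2*1/5 = 1/10
P(A∩B) = 1/5 != 1/10, so not independent

No, A and B are not independent


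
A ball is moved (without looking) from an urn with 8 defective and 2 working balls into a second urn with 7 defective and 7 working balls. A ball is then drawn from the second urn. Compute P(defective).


P(transfer defective) = 8/10 = 4/5; P(transfer working) = 1/5
If defective transferred: Urn II has 8 defective of 15, so P(defective|defective moved) = 8/15
If working transferred: Urn II has 7 defective of 15, so P(defective|working moved) = 7/15
By total probability: P(defective) = 4/5*8/15 + 1/5*7/15 = 13/25

13/25


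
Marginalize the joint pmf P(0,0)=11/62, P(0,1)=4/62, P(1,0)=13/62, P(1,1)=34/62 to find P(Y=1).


P(Y=1) = P(0,1)+P(1,1) = 4/62 + 34/62 = 38/62 = 19/31

19/31


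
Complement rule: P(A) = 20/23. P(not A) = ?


P(A') = 1 - P(A) = 1 - 20/23 = 3/23

3/23


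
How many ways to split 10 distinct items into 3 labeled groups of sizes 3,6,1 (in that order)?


10! = 3628800
Denominator: 3!=6 * 6!=720 * 1!=1
Coefficient = 3628800 / 4320 = 840

840


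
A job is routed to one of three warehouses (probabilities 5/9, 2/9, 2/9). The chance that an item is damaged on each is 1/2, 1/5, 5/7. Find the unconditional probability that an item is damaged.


P(A) = P(A|B1)P(B1) + P(A|B2)P(B2) + P(A|B3)P(B3)
= 1/2*5/9 + 1/5*2/9 + 5/7*2/9
= 5/18 + 2/45 + 10/63 = 101/210

101/210


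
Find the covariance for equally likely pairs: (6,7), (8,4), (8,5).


E[X]=22/3, E[Y]=16/3, E[XY]=38
Cov(X,Y) = E[XY] - E[X]E[Y] = 38 - 22/3*16/3 = -10/9

-10/9


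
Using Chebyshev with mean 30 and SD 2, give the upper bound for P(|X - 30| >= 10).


k = 10/2 = 5
Chebyshev: P(|X-mu| >= k*sigma) <= 1/k^2 = 1/5^2 = 1/25

1/25


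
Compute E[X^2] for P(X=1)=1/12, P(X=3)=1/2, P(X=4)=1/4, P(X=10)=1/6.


E[X^2] = sum(g(x)*P(x))
= 1*1/12 + 9*1/2 + 16*1/4 + 100*1/6
= 101/4

101/4


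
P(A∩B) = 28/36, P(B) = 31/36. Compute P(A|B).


P(A|B) = P(A∩B)/P(B) = (28/36)/(31/36) = 28/31

28/31


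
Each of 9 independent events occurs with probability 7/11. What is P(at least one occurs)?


P(at least one) = 1 - P(none)
P(none) = (1 - 7/11)^9 = (4/11)^9 = 262144/2357947691
P(at least one) = 1 - 262144/2357947691 = 2357685547/2357947691

2357685547/2357947691


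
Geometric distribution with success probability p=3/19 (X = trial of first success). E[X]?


For geometric (trials until first success), E[X] = 1/p = 1/(3/19) = 19/3

19/3


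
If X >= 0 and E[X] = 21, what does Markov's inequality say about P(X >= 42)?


Markov: P(X >= a) <= E[X]/a
P(X >= 42) <= 21/42 = 1/2

1/2


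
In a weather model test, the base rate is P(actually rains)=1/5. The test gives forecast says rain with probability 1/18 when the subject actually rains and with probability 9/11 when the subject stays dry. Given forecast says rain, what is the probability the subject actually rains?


P(A) = P(A|B)P(B) + P(A|B')P(B') = 1/18*1/5 + 9/11*4/5 = 659/990
P(B|A) = P(A|B)P(B)/P(A) = (1/90)/(659/990) = 11/659

11/659


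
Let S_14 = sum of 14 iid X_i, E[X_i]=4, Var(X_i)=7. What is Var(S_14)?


By independence, Var(S_n) = n*Var(X_1) = 14*7 = 98

98


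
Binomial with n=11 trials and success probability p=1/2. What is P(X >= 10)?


P(X>=10) = P(X=10) + P(X=11)
= 11/2048 + 1/2048
= 3/512

3/512


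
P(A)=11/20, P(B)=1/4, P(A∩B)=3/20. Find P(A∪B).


P(A∪B) = P(A) + P(B) - P(A∩B)
= 11/20 + 1/4 - 3/20 = 13/20

13/20


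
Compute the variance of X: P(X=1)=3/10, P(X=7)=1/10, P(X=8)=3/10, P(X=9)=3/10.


E[X] = 61/10, E[X^2] = 487/10
Var(X) = E[X^2] - (E[X])^2 = 487/10 - (61/10)^2 = 1149/100

1149/100


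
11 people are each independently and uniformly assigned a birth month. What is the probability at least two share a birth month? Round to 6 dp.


P(all different) = prod((12-i)/12 for i=0..10) = 0.000645
P(at least one match) = 1 - 0.000645 = 0.999355

0.999355


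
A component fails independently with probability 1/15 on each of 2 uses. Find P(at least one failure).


P(at least one) = 1 - P(none)
P(none) = (1 - 1/15)^2 = (14/15)^2 = 196/225
P(at least one) = 1 - 196/225 = 29/225

29/225


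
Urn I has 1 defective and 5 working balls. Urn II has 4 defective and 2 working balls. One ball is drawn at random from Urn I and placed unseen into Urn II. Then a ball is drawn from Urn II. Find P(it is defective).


P(transfer defective) = 1/6; P(transfer working) = 5/6
If defective transferred: Urn II has 5 defective of 7, so P(defective|defective moved) = 5/7
If working transferred: Urn II has 4 defective of 7, so P(defective|working moved) = 4/7
By total probability: P(defective) = 1/6*5/7 + 5/6*4/7 = 25/42

25/42


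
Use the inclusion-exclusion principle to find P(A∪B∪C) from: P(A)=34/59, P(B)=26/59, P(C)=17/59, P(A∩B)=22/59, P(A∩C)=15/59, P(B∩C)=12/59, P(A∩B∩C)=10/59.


P(A∪B∪C) = P(A)+P(B)+P(C) - P(AB)-P(AC)-P(BC) + P(ABC)
= 34/59+26/59+17/59 - 22/59-15/59-12/59 + 10/59
= 38/59

38/59


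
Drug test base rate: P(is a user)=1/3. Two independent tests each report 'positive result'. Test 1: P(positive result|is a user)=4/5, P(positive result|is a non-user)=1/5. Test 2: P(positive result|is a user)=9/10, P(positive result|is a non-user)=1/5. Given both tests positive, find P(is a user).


After test 1: P(+) = 4/5*1/3 + 1/5*2/3 = 2/5
P(B|+) = (4/15)/(2/5) = 2/3
After test 2 (use post1 as new prior): P(+) = 9/10*2/3 + 1/5*1/3 = 2/3
P(B|+,+) = (3/5)/(2/3) = 9/10

9/10


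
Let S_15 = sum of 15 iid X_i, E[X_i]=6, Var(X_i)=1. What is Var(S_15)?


By independence, Var(S_n) = n*Var(X_1) = 15*1 = 15

15


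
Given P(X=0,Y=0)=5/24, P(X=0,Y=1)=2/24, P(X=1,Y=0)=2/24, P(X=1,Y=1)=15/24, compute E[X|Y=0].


P(Y=0) = 7/24
E[X|Y=0] = (0*5 + 1*2)/7 = 2/7

2/7


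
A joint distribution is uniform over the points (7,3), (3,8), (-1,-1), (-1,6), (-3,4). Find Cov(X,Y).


E[X]=1, E[Y]=4, E[XY]=28/5
Cov(X,Y) = E[XY] - E[X]E[Y] = 28/5 - 1*4 = 8/5

8/5


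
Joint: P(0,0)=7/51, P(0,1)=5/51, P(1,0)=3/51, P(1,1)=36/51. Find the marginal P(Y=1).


P(Y=1) = P(0,1)+P(1,1) = 5/51 + 36/51 = 41/51

41/51


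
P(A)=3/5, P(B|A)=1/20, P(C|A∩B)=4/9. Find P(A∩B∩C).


P(A∩B∩C) = P(A) * P(B|A) * P(C|A∩B)
= 3/5 * 1/20 * 4/9
= 3/100 * 4/9 = 1/75

1/75


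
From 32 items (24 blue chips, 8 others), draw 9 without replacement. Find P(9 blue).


P(X=9) = C(24,9)*C(8,0) / C(32,9)
= 1307504*1 / 28048800
= 1307504/28048800 = 81719/1753050

81719/1753050


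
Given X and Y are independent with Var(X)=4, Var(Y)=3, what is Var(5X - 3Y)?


Independence => Cov(X,Y)=0
Var(5X - 3Y) = 5^2*Var(X) + (-3)^2*Var(Y)
= 25*4 + 9*3 = 127

127


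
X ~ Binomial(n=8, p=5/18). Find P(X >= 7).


P(X>=7) = P(X=7) + P(X=8)
= 1015625/1377495072 + 390625/11019960576
= 8515625/11019960576

8515625/11019960576


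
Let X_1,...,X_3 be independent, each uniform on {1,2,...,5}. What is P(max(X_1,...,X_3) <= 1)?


P(max <= 1) = P(all X_i <= 1) = (P(X_1 <= 1))^3
= (1/5)^3 = 1/125

1/125


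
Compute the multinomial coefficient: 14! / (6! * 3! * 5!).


14! = 87178291200
Denominator: 6!=720 * 3!=6 * 5!=120
Coefficient = 87178291200 / 518400 = 168168

168168


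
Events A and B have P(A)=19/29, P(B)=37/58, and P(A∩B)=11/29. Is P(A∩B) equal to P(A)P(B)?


P(A)*P(B) = 19/29*37/58 = 703/1682
P(A∩B) = 11/29 != 703/1682, so not independent

No, A and B are not independent


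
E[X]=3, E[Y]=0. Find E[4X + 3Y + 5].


E[4X + 3Y + 5] = 4*E[X] + 3*E[Y] + 5
= (4)*(3) + (3)*(0) + (5)
= 12 + 0 + 5 = 17

17


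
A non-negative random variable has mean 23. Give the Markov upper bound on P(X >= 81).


Markov: P(X >= a) <= E[X]/a
P(X >= 81) <= 23/81

23/81


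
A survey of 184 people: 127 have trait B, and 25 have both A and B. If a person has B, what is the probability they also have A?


P(A|B) = P(A∩B)/P(B) = (25/184)/(127/184) = 25/127

25/127


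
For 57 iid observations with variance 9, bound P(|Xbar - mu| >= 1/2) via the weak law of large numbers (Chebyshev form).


Var(Xbar) = Var(X)/n = 9/57
Chebyshev: P(|Xbar-mu| >= 1/2) <= Var(Xbar)/(1/2)^2 = (3/19)/(1/4) = 12/19

12/19


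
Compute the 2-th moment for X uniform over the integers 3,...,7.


E[X^2] = (1/5) * sum(x^2 for x=3..7)
= 135/5 = 27

27


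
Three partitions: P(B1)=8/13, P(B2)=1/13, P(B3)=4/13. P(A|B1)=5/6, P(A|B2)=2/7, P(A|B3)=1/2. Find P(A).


P(A) = P(A|B1)P(B1) + P(A|B2)P(B2) + P(A|B3)P(B3)
= 5/6*8/13 + 2/7*1/13 + 1/2*4/13
= 20/39 + 2/91 + 2/13 = 188/273

188/273


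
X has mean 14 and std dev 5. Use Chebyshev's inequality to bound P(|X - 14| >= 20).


k = 20/5 = 4
Chebyshev: P(|X-mu| >= k*sigma) <= 1/k^2 = 1/4^2 = 1/16

1/16


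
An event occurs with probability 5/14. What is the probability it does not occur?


P(A') = 1 - P(A) = 1 - 5/14 = 9/14

9/14


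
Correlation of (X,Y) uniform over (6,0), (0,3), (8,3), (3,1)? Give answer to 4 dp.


Cov(X,Y) = -0.6875, Var(X) = 9.1875, Var(Y) = 1.6875
rho = Cov/(sqrt(VarX)*sqrt(VarY)) = -0.1746

-0.1746


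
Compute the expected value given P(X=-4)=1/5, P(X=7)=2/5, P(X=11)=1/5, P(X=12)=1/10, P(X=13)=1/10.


E[X] = sum(x * P(x))
= -4*1/5 + 7*2/5 + 11*1/5 + 12*1/10 + 13*1/10
= 67/10

67/10


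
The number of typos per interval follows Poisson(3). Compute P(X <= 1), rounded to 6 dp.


P(X<=1) = e^(-3)*3^0/0! + e^(-3)*3^1/1!
≈ 0.0497870684 + 0.1493612051
= 0.1991482735
≈ 0.199148

0.199148


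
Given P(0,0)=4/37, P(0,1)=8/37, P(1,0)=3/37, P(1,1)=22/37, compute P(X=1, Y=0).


Read from table: P(X=1, Y=0) = 3/37

3/37


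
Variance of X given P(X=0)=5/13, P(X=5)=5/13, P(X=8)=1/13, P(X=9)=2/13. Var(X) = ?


E[X] = 51/13, E[X^2] = 27
Var(X) = E[X^2] - (E[X])^2 = 27 - (51/13)^2 = 1962/169

1962/169


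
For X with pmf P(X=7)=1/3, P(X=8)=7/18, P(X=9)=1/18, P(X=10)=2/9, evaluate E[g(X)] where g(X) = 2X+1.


E[2X+1] = sum(g(x)*P(x))
= 15*1/3 + 17*7/18 + 19*1/18 + 21*2/9
= 52/3

52/3


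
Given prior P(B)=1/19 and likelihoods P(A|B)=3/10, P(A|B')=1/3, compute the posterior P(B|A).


P(A) = P(A|B)P(B) + P(A|B')P(B') = 3/10*1/19 + 1/3*18/19 = 63/190
P(B|A) = P(A|B)P(B)/P(A) = (3/190)/(63/190) = 1/21

1/21


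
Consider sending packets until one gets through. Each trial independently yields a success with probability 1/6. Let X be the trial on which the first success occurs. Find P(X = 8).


P(X=8) = (1-p)^7 * p = (5/6)^7 * 1/6
= 78125/279936 * 1/6 = 78125/1679616

78125/1679616


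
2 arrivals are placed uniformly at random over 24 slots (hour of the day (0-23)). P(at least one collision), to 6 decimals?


P(all different) = prod((24-i)/24 for i=0..1) = 0.958333
P(at least one match) = 1 - 0.958333 = 0.041667

0.041667


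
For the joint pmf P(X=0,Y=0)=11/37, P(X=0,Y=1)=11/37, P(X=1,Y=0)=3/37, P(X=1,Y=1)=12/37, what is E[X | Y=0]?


P(Y=0) = 14/37
E[X|Y=0] = (0*11 + 1*3)/14 = 3/14

3/14


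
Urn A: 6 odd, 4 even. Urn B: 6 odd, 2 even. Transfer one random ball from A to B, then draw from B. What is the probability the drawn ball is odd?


P(transfer odd) = 6/10 = 3/5; P(transfer even) = 2/5
If odd transferred: Urn II has 7 odd of 9, so P(odd|odd moved) = 7/9
If even transferred: Urn II has 6 odd of 9, so P(odd|even moved) = 2/3
By total probability: P(odd) = 3/5*7/9 + 2/5*2/3 = 11/15

11/15


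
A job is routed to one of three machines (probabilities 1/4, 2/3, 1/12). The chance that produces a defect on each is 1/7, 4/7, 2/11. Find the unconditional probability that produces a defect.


P(A) = P(A|B1)P(B1) + P(A|B2)P(B2) + P(A|B3)P(B3)
= 1/7*1/4 + 4/7*2/3 + 2/11*1/12
= 1/28 + 8/21 + 1/66 = 19/44

19/44


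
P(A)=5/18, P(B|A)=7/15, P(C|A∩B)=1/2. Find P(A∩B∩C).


P(A∩B∩C) = P(A) * P(B|A) * P(C|A∩B)
= 5/18 * 7/15 * 1/2
= 7/54 * 1/2 = 7/108

7/108


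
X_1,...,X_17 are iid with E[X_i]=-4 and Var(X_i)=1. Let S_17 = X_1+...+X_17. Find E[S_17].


E[S_n] = n*E[X_1] = 17*-4 = -68

-68


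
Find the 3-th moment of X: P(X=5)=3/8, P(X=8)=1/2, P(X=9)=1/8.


E[X^3] = sum(x^3 * P(x))
= 125*3/8 + 512*1/2 + 729*1/8
= 394

394


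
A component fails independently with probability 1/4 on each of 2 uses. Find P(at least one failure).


P(at least one) = 1 - P(none)
P(none) = (1 - 1/4)^2 = (3/4)^2 = 9/16
P(at least one) = 1 - 9/16 = 7/16

7/16


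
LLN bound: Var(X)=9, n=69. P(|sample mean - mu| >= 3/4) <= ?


Var(Xbar) = Var(X)/n = 9/69
Chebyshev: P(|Xbar-mu| >= 3/4) <= Var(Xbar)/(3/4)^2 = (3/23)/(9/16) = 16/69

16/69


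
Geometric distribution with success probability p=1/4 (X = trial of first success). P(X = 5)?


P(X=5) = (1-p)^4 * p = (3/4)^4 * 1/4
= 81/256 * 1/4 = 81/1024

81/1024


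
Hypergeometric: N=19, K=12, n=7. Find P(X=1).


P(X=1) = C(12,1)*C(7,6) / C(19,7)
= 12*7 / 50388
= 84/50388 = 7/4199

7/4199


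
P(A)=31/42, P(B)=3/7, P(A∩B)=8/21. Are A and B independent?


P(A)*P(B) = 31/42*3/7 = 31/98
P(A∩B) = 8/21 != 31/98, so not independent

No, A and B are not independent


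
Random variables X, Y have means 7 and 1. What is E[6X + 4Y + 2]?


E[6X + 4Y + 2] = 6*E[X] + 4*E[Y] + 2
= (6)*(7) + (4)*(1) + (2)
= 42 + 4 + 2 = 48

48


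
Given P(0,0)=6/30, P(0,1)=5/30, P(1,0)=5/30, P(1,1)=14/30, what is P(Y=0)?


P(Y=0) = P(0,0)+P(1,0) = 6/30 + 5/30 = 11/30

11/30


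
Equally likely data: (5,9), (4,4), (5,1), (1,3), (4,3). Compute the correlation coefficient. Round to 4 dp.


Cov(X,Y) = 1.0000, Var(X) = 2.1600, Var(Y) = 7.2000
rho = Cov/(sqrt(VarX)*sqrt(VarY)) = 0.2536

0.2536


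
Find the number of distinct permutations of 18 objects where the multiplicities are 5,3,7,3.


18! = 6402373705728000
Denominator: 5!=120 * 3!=6 * 7!=5040 * 3!=6
Coefficient = 6402373705728000 / 21772800 = 294053760

294053760


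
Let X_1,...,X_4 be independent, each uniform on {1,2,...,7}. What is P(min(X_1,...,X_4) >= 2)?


P(min >= 2) = P(all X_i >= 2) = (P(X_1 >= 2))^4
= (6/7)^4 = 1296/2401

1296/2401


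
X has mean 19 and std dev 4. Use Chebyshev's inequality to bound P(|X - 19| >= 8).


k = 8/4 = 2
Chebyshev: P(|X-mu| >= k*sigma) <= 1/k^2 = 1/2^2 = 1/4

1/4


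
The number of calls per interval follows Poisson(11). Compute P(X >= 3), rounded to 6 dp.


P(X>=3) = 1 - P(X<=2) = 1 - (e^(-11)*11^0/0! + e^(-11)*11^1/1! + e^(-11)*11^2/2!)
≈ 1 - (0.0000167017 + 0.0001837187 + 0.0010104529)
= 1 - 0.0012108733 = 0.9987891267
≈ 0.998789

0.998789


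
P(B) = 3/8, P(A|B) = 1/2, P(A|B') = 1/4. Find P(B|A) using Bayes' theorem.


P(A) = P(A|B)P(B) + P(A|B')P(B') = 1/2*3/8 + 1/4*5/8 = 11/32
P(B|A) = P(A|B)P(B)/P(A) = (3/16)/(11/32) = 6/11

6/11


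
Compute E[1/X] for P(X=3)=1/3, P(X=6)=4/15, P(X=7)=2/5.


E[1/X] = sum(g(x)*P(x))
= 1/3*1/3 + 1/6*4/15 + 1/7*2/5
= 67/315

67/315


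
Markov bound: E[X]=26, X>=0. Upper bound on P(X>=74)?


Markov: P(X >= a) <= E[X]/a
P(X >= 74) <= 26/74 = 13/37

13/37


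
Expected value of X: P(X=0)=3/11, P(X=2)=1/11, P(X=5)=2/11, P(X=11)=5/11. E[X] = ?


E[X] = sum(x * P(x))
= 0*3/11 + 2*1/11 + 5*2/11 + 11*5/11
= 67/11

67/11


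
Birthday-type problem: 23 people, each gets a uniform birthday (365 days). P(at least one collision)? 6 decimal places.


P(all different) = prod((365-i)/365 for i=0..22) = 0.492703
P(at least one match) = 1 - 0.492703 = 0.507297

0.507297


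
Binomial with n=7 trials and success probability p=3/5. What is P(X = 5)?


P(X=5) = C(7,5) * p^5 * (1-p)^2
= 21 * 243/3125 * 4/25
= 20412/78125

20412/78125


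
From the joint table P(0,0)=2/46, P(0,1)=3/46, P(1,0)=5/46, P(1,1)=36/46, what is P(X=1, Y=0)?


Read from table: P(X=1, Y=0) = 5/46

5/46


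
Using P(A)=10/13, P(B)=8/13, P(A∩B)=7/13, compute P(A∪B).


P(A∪B) = P(A) + P(B) - P(A∩B)
= 10/13 + 8/13 - 7/13 = 11/13

11/13


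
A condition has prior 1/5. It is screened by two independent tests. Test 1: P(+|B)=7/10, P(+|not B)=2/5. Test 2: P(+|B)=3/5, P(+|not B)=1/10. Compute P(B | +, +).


After test 1: P(+) = 7/10*1/5 + 2/5*4/5 = 23/50
P(B|+) = (7/50)/(23/50) = 7/23
After test 2 (use post1 as new prior): P(+) = 3/5*7/23 + 1/10*16/23 = 29/115
P(B|+,+) = (21/115)/(29/115) = 21/29

21/29


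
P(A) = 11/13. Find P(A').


P(A') = 1 - P(A) = 1 - 11/13 = 2/13

2/13


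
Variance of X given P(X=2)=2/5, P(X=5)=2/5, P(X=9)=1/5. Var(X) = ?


E[X] = 23/5, E[X^2] = 139/5
Var(X) = E[X^2] - (E[X])^2 = 139/5 - (23/5)^2 = 166/25

166/25


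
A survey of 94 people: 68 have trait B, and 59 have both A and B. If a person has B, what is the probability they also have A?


P(A|B) = P(A∩B)/P(B) = (59/94)/(68/94) = 59/68

59/68


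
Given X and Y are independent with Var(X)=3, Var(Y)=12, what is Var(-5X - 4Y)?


Independence => Cov(X,Y)=0
Var(-5X - 4Y) = (-5)^2*Var(X) + (-4)^2*Var(Y)
= 25*3 + 16*12 = 267

267


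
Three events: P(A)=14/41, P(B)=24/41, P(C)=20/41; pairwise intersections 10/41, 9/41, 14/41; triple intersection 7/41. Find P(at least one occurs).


P(A∪B∪C) = P(A)+P(B)+P(C) - P(AB)-P(AC)-P(BC) + P(ABC)
= 14/41+24/41+20/41 - 10/41-9/41-14/41 + 7/41
= 32/41

32/41


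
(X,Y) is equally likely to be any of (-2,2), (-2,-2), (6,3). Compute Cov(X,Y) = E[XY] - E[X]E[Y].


E[X]=2/3, E[Y]=1, E[XY]=6
Cov(X,Y) = E[XY] - E[X]E[Y] = 6 - 2/3*1 = 16/3

16/3


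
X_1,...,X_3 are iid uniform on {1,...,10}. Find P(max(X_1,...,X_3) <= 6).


P(max <= 6) = P(all X_i <= 6) = (P(X_1 <= 6))^3
= (6/10)^3 = (3/5)^3 = 27/125

27/125


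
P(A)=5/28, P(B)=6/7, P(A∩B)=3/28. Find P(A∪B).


P(A∪B) = P(A) + P(B) - P(A∩B)
= 5/28 + 6/7 - 3/28 = 13/14

13/14


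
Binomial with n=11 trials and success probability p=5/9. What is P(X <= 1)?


P(X<=1) = P(X=0) + P(X=1)
= 4194304/31381059609 + 57671680/31381059609
= 61865984/31381059609

61865984/31381059609


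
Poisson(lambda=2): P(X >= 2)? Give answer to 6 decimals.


P(X>=2) = 1 - P(X<=1) = 1 - (e^(-2)*2^0/0! + e^(-2)*2^1/1!)
≈ 1 - (0.1353352832 + 0.2706705665)
= 1 - 0.4060058497 = 0.5939941503
≈ 0.593994

0.593994


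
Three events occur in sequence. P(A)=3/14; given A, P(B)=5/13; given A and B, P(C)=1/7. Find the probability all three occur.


P(A∩B∩C) = P(A) * P(B|A) * P(C|A∩B)
= 3/14 * 5/13 * 1/7
= 15/182 * 1/7 = 15/1274

15/1274


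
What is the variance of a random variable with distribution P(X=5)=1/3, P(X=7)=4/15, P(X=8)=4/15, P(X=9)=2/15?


E[X] = 103/15, E[X^2] = 739/15
Var(X) = E[X^2] - (E[X])^2 = 739/15 - (103/15)^2 = 476/225

476/225


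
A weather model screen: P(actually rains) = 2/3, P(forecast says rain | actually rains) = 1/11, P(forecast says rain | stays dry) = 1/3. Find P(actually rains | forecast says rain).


P(A) = P(A|B)P(B) + P(A|B')P(B') = 1/11*2/3 + 1/3*1/3 = 17/99
P(B|A) = P(A|B)P(B)/P(A) = (2/33)/(17/99) = 6/17

6/17


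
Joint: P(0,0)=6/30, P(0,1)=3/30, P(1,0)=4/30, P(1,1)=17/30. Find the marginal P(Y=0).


P(Y=0) = P(0,0)+P(1,0) = 6/30 + 4/30 = 10/30 = 1/3

1/3


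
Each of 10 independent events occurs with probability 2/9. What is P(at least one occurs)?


P(at least one) = 1 - P(none)
P(none) = (1 - 2/9)^10 = (7/9)^10 = 282475249/3486784401
P(at least one) = 1 - 282475249/3486784401 = 3204309152/3486784401

3204309152/3486784401


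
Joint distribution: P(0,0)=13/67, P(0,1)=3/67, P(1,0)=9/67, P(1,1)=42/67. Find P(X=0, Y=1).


Read from table: P(X=0, Y=1) = 3/67

3/67


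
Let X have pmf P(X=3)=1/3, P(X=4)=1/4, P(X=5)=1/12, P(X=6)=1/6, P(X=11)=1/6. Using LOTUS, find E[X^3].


E[X^3] = sum(g(x)*P(x))
= 27*1/3 + 64*1/4 + 125*1/12 + 216*1/6 + 1331*1/6
= 1173/4

1173/4


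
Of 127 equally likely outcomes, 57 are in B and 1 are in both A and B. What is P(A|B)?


P(A|B) = P(A∩B)/P(B) = (1/127)/(57/127) = 1/57

1/57


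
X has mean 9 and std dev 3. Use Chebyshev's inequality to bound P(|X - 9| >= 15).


k = 15/3 = 5
Chebyshev: P(|X-mu| >= k*sigma) <= 1/k^2 = 1/5^2 = 1/25

1/25


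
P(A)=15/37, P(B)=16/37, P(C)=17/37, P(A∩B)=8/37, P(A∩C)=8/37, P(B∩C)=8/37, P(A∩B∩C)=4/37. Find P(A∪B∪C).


P(A∪B∪C) = P(A)+P(B)+P(C) - P(AB)-P(AC)-P(BC) + P(ABC)
= 15/37+16/37+17/37 - 8/37-8/37-8/37 + 4/37
= 28/37

28/37


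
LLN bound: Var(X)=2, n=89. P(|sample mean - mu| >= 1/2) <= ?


Var(Xbar) = Var(X)/n = 2/89
Chebyshev: P(|Xbar-mu| >= 1/2) <= Var(Xbar)/(1/2)^2 = (2/89)/(1/4) = 8/89

8/89


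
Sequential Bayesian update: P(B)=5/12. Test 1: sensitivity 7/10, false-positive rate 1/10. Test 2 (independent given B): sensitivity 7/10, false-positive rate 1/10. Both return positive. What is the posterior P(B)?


After test 1: P(+) = 7/10*5/12 + 1/10*7/12 = 7/20
P(B|+) = (7/24)/(7/20) = 5/6
After test 2 (use post1 as new prior): P(+) = 7/10*5/6 + 1/10*1/6 = 3/5
P(B|+,+) = (7/12)/(3/5) = 35/36

35/36


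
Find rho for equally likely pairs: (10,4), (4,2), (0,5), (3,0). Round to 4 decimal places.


Cov(X,Y) = 0.3125, Var(X) = 13.1875, Var(Y) = 3.6875
rho = Cov/(sqrt(VarX)*sqrt(VarY)) = 0.0448

0.0448


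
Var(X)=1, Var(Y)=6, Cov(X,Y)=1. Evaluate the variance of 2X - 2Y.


Var(2X - 2Y) = 2^2*Var(X) + (-2)^2*Var(Y) + 2*2*(-2)*Cov(X,Y)
= 4*1 + 4*6 - 8*1
= 4 + 24 - 8 = 20

20


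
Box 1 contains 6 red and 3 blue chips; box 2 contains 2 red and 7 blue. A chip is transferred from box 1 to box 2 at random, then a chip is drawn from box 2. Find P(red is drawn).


P(transfer red) = 6/9 = 2/3; P(transfer blue) = 1/3
If red transferred: Urn II has 3 red of 10, so P(red|red moved) = 3/10
If blue transferred: Urn II has 2 red of 10, so P(red|blue moved) = 1/5
By total probability: P(red) = 2/3*3/10 + 1/3*1/5 = 4/15

4/15


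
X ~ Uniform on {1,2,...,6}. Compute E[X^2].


E[X^2] = (1/6) * sum(x^2 for x=1..6)
= 91/6

91/6


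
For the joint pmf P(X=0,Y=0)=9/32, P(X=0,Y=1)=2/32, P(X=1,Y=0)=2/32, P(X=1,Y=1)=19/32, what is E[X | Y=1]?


P(Y=1) = 21/32
E[X|Y=1] = (0*2 + 1*19)/21 = 19/21

19/21


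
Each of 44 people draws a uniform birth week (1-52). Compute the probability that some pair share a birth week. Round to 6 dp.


P(all different) = prod((52-i)/52 for i=0..43) = 0.000000
P(at least one match) = 1 - 0.000000 = 1.000000

1.000000


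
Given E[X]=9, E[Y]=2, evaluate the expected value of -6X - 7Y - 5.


E[-6X - 7Y - 5] = -6*E[X] - 7*E[Y] - 5
= (-6)*(9) + (-7)*(2) + (-5)
= -54 - 14 - 5 = -73

-73


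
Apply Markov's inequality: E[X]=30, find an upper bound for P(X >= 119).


Markov: P(X >= a) <= E[X]/a
P(X >= 119) <= 30/119

30/119


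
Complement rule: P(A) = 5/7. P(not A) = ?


P(A') = 1 - P(A) = 1 - 5/7 = 2/7

2/7


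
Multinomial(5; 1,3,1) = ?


5! = 120
Denominator: 1!=1 * 3!=6 * 1!=1
Coefficient = 120 / 6 = 20

20


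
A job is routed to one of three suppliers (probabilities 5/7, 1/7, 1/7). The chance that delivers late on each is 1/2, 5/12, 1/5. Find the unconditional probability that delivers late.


P(A) = P(A|B1)P(B1) + P(A|B2)P(B2) + P(A|B3)P(B3)
= 1/2*5/7 + 5/12*1/7 + 1/5*1/7
= 5/14 + 5/84 + 1/35 = 187/420

187/420


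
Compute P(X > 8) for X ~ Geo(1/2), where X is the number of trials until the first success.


P(X > 8) = P(first 8 trials all fail) = (1-p)^8 = (1/2)^8 = 1/256

1/256


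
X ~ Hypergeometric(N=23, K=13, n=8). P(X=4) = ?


P(X=4) = C(13,4)*C(10,4) / C(23,8)
= 715*210 / 490314
= 150150/490314 = 2275/7429

2275/7429


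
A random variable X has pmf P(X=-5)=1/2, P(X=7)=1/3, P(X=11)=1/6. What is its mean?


E[X] = sum(x * P(x))
= -5*1/2 + 7*1/3 + 11*1/6
= 5/3

5/3


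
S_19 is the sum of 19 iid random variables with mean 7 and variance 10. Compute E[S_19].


E[S_n] = n*E[X_1] = 19*7 = 133

133


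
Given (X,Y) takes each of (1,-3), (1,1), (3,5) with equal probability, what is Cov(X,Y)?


E[X]=5/3, E[Y]=1, E[XY]=13/3
Cov(X,Y) = E[XY] - E[X]E[Y] = 13/3 - 5/3*1 = 8/3

8/3


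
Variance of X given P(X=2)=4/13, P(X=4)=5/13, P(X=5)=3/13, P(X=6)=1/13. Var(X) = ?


E[X] = 49/13, E[X^2] = 207/13
Var(X) = E[X^2] - (E[X])^2 = 207/13 - (49/13)^2 = 290/169

290/169


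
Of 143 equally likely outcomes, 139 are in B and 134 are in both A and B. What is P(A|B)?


P(A|B) = P(A∩B)/P(B) = (134/143)/(139/143) = 134/139

134/139


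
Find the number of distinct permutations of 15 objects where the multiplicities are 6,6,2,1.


15! = 1307674368000
Denominator: 6!=720 * 6!=720 * 2!=2 * 1!=1
Coefficient = 1307674368000 / 1036800 = 1261260

1261260


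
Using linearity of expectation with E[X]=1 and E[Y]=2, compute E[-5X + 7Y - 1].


E[-5X + 7Y - 1] = -5*E[X] + 7*E[Y] - 1
= (-5)*(1) + (7)*(2) + (-1)
= -5 + 14 - 1 = 8

8


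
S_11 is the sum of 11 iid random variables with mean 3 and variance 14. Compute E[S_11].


E[S_n] = n*E[X_1] = 11*3 = 33

33


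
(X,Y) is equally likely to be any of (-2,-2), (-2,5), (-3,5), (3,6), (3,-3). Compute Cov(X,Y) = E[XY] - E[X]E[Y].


E[X]=-1/5, E[Y]=11/5, E[XY]=-12/5
Cov(X,Y) = E[XY] - E[X]E[Y] = -12/5 + 1/5*11/5 = -49/25

-49/25


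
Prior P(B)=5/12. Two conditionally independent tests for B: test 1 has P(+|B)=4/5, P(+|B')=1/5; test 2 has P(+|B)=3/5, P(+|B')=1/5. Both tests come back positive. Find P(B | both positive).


After test 1: P(+) = 4/5*5/12 + 1/5*7/12 = 9/20
P(B|+) = (1/3)/(9/20) = 20/27
After test 2 (use post1 as new prior): P(+) = 3/5*20/27 + 1/5*7/27 = 67/135
P(B|+,+) = (4/9)/(67/135) = 60/67

60/67


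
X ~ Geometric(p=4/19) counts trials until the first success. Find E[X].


For geometric (trials until first success), E[X] = 1/p = 1/(4/19) = 19/4

19/4


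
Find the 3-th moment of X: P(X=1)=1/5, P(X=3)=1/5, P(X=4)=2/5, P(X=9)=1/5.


E[X^3] = sum(x^3 * P(x))
= 1*1/5 + 27*1/5 + 64*2/5 + 729*1/5
= 177

177


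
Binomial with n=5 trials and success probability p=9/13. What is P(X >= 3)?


P(X>=3) = P(X=3) + P(X=4) + P(X=5)
= 116640/371293 + 131220/371293 + 59049/371293
= 306909/371293

306909/371293


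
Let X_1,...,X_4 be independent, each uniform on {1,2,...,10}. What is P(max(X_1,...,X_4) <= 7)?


P(max <= 7) = P(all X_i <= 7) = (P(X_1 <= 7))^4
= (7/10)^4 = 2401/10000

2401/10000


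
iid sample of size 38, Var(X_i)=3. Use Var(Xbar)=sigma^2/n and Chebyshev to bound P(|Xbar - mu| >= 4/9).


Var(Xbar) = Var(X)/n = 3/38
Chebyshev: P(|Xbar-mu| >= 4/9) <= Var(Xbar)/(4/9)^2 = (3/38)/(16/81) = 243/608

243/608


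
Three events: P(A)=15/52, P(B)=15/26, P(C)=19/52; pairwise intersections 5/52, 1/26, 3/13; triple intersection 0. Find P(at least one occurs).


P(A∪B∪C) = P(A)+P(B)+P(C) - P(AB)-P(AC)-P(BC) + P(ABC)
= 15/52+15/26+19/52 - 5/52-1/26-3/13 + 0
= 45/52

45/52


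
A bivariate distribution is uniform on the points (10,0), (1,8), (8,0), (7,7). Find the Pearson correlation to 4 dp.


Cov(X,Y) = -10.1250, Var(X) = 11.2500, Var(Y) = 14.1875
rho = Cov/(sqrt(VarX)*sqrt(VarY)) = -0.8014

-0.8014


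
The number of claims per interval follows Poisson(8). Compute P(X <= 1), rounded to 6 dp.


P(X<=1) = e^(-8)*8^0/0! + e^(-8)*8^1/1!
≈ 0.0003354626 + 0.0026837010
= 0.0030191636
≈ 0.003019

0.003019


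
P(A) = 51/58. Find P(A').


P(A') = 1 - P(A) = 1 - 51/58 = 7/58

7/58


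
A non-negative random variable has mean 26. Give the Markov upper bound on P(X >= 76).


Markov: P(X >= a) <= E[X]/a
P(X >= 76) <= 26/76 = 13/38

13/38


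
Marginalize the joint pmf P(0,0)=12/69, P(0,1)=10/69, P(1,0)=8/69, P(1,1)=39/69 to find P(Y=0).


P(Y=0) = P(0,0)+P(1,0) = 12/69 + 8/69 = 20/69

20/69


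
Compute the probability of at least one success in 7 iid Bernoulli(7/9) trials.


P(at least one) = 1 - P(none)
P(none) = (1 - 7/9)^7 = (2/9)^7 = 128/4782969
P(at least one) = 1 - 128/4782969 = 4782841/4782969

4782841/4782969


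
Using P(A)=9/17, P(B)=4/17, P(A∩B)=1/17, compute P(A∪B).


P(A∪B) = P(A) + P(B) - P(A∩B)
= 9/17 + 4/17 - 1/17 = 12/17

12/17


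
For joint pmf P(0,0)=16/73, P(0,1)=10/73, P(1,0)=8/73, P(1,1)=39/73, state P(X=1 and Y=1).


Read from table: P(X=1, Y=1) = 39/73

39/73


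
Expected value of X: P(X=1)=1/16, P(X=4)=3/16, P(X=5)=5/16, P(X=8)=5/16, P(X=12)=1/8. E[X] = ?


E[X] = sum(x * P(x))
= 1*1/16 + 4*3/16 + 5*5/16 + 8*5/16 + 12*1/8
= 51/8

51/8


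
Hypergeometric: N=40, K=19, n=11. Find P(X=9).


P(X=9) = C(19,9)*C(21,2) / C(40,11)
= 92378*210 / 2311801440
= 19399380/2311801440 = 77/9176

77/9176


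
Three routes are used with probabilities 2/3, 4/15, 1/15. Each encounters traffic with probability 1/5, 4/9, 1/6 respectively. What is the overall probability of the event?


P(A) = P(A|B1)P(B1) + P(A|B2)P(B2) + P(A|B3)P(B3)
= 1/5*2/3 + 4/9*4/15 + 1/6*1/15
= 2/15 + 16/135 + 1/90 = 71/270

71/270


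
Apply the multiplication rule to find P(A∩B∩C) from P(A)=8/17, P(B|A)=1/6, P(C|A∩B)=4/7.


P(A∩B∩C) = P(A) * P(B|A) * P(C|A∩B)
= 8/17 * 1/6 * 4/7
= 4/51 * 4/7 = 16/357

16/357


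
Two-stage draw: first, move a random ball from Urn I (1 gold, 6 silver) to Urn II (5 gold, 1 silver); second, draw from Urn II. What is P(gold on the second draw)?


P(transfer gold) = 1/7; P(transfer silver) = 6/7
If gold transferred: Urn II has 6 gold of 7, so P(gold|gold moved) = 6/7
If silver transferred: Urn II has 5 gold of 7, so P(gold|silver moved) = 5/7
By total probability: P(gold) = 1/7*6/7 + 6/7*5/7 = 36/49

36/49


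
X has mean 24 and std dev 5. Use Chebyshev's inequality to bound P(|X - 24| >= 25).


k = 25/5 = 5
Chebyshev: P(|X-mu| >= k*sigma) <= 1/k^2 = 1/5^2 = 1/25

1/25


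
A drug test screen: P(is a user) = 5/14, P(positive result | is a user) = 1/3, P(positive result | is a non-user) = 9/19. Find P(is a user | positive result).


P(A) = P(A|B)P(B) + P(A|B')P(B') = 1/3*5/14 + 9/19*9/14 = 169/399
P(B|A) = P(A|B)P(B)/P(A) = (5/42)/(169/399) = 95/338

95/338


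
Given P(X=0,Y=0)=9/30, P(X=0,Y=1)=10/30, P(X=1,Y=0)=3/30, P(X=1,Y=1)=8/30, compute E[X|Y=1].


P(Y=1) = 18/30
E[X|Y=1] = (0*10 + 1*8)/18 = 8/18 = 4/9

4/9


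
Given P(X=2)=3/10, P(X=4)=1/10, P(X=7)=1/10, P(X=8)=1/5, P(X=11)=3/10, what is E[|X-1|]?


E[|X-1|] = sum(g(x)*P(x))
= 1*3/10 + 3*1/10 + 6*1/10 + 7*1/5 + 10*3/10
= 28/5

28/5
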